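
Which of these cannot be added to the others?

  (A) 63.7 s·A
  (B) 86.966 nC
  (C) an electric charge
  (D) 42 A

In SI base units:
  (A) A·s = s·A
  (B) C = s·A
  (C) [electric charge] = s·A
  (D) A
All reduce to s·A except (D), which is A.

(D)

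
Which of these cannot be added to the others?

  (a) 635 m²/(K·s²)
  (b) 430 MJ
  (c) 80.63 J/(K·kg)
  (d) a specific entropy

Expand each in SI base units:
  (a) m²·s⁻²·K⁻¹
  (b) J = N·m = kg·m²·s⁻²
  (c) J·kg⁻¹·K⁻¹ = N·m·kg⁻¹·K⁻¹ = m²·s⁻²·K⁻¹
  (d) [specific entropy] = m²·s⁻²·K⁻¹
All reduce to m²·s⁻²·K⁻¹ except (b), which is kg·m²·s⁻².

(b)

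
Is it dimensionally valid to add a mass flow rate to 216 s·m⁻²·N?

Work out the base dimensions of each:
  a mass flow rate:  [mass flow rate] = kg·s⁻¹
  216 s·m⁻²·N:  N·s·m⁻² = kg·m·s⁻²·s·m⁻² = kg·m⁻¹·s⁻¹
kg·s⁻¹ ≠ kg·m⁻¹·s⁻¹, so they cannot be added.

No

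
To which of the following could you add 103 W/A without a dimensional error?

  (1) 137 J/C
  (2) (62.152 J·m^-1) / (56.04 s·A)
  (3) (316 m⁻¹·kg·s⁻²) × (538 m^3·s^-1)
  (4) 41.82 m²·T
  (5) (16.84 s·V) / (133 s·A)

Reference: W·A⁻¹ = J·s⁻¹·A⁻¹ = kg·m²·s⁻³·A⁻¹.
Each option:
  (1) J·C⁻¹ = N·m·(s·A)⁻¹ = kg·m²·s⁻³·A⁻¹  ← same
  (2) [kg·m·s⁻²] / [s·A] = kg·m·s⁻³·A⁻¹
  (3) [kg·m⁻¹·s⁻²] · [m³·s⁻¹] = kg·m²·s⁻³
  (4) T·m² = Wb·m⁻²·m² = kg·m²·s⁻²·A⁻¹
  (5) [kg·m²·s⁻²·A⁻¹] / [s·A] = kg·m²·s⁻³·A⁻²
Only (1) matches kg·m²·s⁻³·A⁻¹.

(1)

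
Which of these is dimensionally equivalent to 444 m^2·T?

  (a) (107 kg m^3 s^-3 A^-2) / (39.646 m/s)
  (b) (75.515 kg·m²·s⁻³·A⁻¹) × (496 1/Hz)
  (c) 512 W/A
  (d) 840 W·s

Reference: T·m² = Wb·m⁻²·m² = kg·m²·s⁻²·A⁻¹.
Each option:
  (a) [kg·m³·s⁻³·A⁻²] / [m·s⁻¹] = kg·m²·s⁻²·A⁻²
  (b) [kg·m²·s⁻³·A⁻¹] · [s] = kg·m²·s⁻²·A⁻¹  ← same
  (c) W·A⁻¹ = J·s⁻¹·A⁻¹ = kg·m²·s⁻³·A⁻¹
  (d) W·s = J·s⁻¹·s = kg·m²·s⁻²
Only (b) matches kg·m²·s⁻²·A⁻¹.

(b)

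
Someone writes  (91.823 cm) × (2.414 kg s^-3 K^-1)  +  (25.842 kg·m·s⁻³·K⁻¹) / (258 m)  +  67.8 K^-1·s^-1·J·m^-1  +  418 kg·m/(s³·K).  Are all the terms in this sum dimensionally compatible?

No

Reduce each to base SI dimensions:
  (91.823 cm) × (2.414 kg s^-3 K^-1):  [m] · [kg·s⁻³·K⁻¹] = kg·m·s⁻³·K⁻¹
  (25.842 kg·m·s⁻³·K⁻¹) / (258 m):  [kg·m·s⁻³·K⁻¹] / [m] = kg·s⁻³·K⁻¹
  67.8 K^-1·s^-1·J·m^-1:  J·s⁻¹·m⁻¹·K⁻¹ = N·m·s⁻¹·m⁻¹·K⁻¹ = kg·m·s⁻³·K⁻¹
  418 kg·m/(s³·K):  kg·m·s⁻³·K⁻¹
The terms do not share a single dimension (kg·m·s⁻³·K⁻¹ vs kg·s⁻³·K⁻¹).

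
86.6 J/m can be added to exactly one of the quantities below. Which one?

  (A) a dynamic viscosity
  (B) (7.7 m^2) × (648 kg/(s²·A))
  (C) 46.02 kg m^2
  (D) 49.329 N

(D)

Reference: J·m⁻¹ = N·m·m⁻¹ = kg·m·s⁻².
Each option:
  (A) [dynamic viscosity] = kg·m⁻¹·s⁻¹
  (B) [m²] · [kg·s⁻²·A⁻¹] = kg·m²·s⁻²·A⁻¹
  (C) kg·m²
  (D) N = kg·m·s⁻²  ← same
Only (D) matches kg·m·s⁻².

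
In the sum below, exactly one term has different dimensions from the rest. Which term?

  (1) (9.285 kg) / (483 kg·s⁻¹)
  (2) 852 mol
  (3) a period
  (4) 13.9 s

Reduce each to base SI dimensions:
  (1) [kg] / [kg·s⁻¹] = s
  (2) mol
  (3) [period] = s
  (4) s
All reduce to s except (2), which is mol.

(2)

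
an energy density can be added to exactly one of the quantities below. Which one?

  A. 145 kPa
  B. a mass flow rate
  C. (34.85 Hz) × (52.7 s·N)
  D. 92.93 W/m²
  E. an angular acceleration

Reference: [energy density] = kg·m⁻¹·s⁻².
Each option:
  A. Pa = N·m⁻² = kg·m⁻¹·s⁻²  ← same
  B. [mass flow rate] = kg·s⁻¹
  C. [s⁻¹] · [kg·m·s⁻¹] = kg·m·s⁻²
  D. W·m⁻² = J·s⁻¹·m⁻² = kg·s⁻³
  E. [angular acceleration] = s⁻²
Only A. matches kg·m⁻¹·s⁻².

A.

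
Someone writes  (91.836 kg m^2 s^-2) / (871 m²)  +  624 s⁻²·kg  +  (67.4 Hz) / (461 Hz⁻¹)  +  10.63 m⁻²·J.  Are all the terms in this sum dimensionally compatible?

Expand each in SI base units:
  (91.836 kg m^2 s^-2) / (871 m²):  [kg·m²·s⁻²] / [m²] = kg·s⁻²
  624 s⁻²·kg:  kg·s⁻²
  (67.4 Hz) / (461 Hz⁻¹):  [s⁻¹] / [s] = s⁻²
  10.63 m⁻²·J:  J·m⁻² = N·m·m⁻² = kg·s⁻²
The terms do not share a single dimension (kg·s⁻² vs s⁻²).

No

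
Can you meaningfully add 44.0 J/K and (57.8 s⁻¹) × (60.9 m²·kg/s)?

Expand each in SI base units:
  44.0 J/K:  J·K⁻¹ = N·m·K⁻¹ = kg·m²·s⁻²·K⁻¹
  (57.8 s⁻¹) × (60.9 m²·kg/s):  [s⁻¹] · [kg·m²·s⁻¹] = kg·m²·s⁻²
kg·m²·s⁻²·K⁻¹ ≠ kg·m²·s⁻², so they cannot be added.

No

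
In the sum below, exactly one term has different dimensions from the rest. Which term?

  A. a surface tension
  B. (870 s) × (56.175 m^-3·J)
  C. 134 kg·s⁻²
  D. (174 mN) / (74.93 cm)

B.

Dimensions:
  A. [surface tension] = kg·s⁻²
  B. [s] · [kg·m⁻¹·s⁻²] = kg·m⁻¹·s⁻¹
  C. kg·s⁻²
  D. [kg·m·s⁻²] / [m] = kg·s⁻²
All reduce to kg·s⁻² except B., which is kg·m⁻¹·s⁻¹.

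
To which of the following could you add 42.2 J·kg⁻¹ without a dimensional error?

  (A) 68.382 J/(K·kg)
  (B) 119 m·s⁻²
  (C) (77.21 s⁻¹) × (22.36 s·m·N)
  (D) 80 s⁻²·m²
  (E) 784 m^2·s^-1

Reference: J·kg⁻¹ = N·m·kg⁻¹ = m²·s⁻².
Each option:
  (A) J·kg⁻¹·K⁻¹ = N·m·kg⁻¹·K⁻¹ = m²·s⁻²·K⁻¹
  (B) m·s⁻²
  (C) [s⁻¹] · [kg·m²·s⁻¹] = kg·m²·s⁻²
  (D) m²·s⁻²  ← same
  (E) m²·s⁻¹
Only (D) matches m²·s⁻².

(D)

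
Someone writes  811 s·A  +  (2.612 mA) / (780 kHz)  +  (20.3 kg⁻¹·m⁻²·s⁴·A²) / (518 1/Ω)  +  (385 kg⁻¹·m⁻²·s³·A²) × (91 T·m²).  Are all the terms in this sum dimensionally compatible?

Expand each in SI base units:
  811 s·A:  A·s = s·A
  (2.612 mA) / (780 kHz):  [A] / [s⁻¹] = s·A
  (20.3 kg⁻¹·m⁻²·s⁴·A²) / (518 1/Ω):  [kg⁻¹·m⁻²·s⁴·A²] / [kg⁻¹·m⁻²·s³·A²] = s
  (385 kg⁻¹·m⁻²·s³·A²) × (91 T·m²):  [kg⁻¹·m⁻²·s³·A²] · [kg·m²·s⁻²·A⁻¹] = s·A
The terms do not share a single dimension (s vs s·A).

No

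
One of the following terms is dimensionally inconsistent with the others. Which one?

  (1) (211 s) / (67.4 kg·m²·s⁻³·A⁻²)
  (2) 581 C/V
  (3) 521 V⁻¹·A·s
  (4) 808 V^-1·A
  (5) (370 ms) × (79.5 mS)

Reduce each to base SI dimensions:
  (1) [s] / [kg·m²·s⁻³·A⁻²] = kg⁻¹·m⁻²·s⁴·A²
  (2) C·V⁻¹ = s·A·(J·C⁻¹)⁻¹ = kg⁻¹·m⁻²·s⁴·A²
  (3) A·s·V⁻¹ = A·s·(J·C⁻¹)⁻¹ = kg⁻¹·m⁻²·s⁴·A²
  (4) A·V⁻¹ = A·(J·C⁻¹)⁻¹ = kg⁻¹·m⁻²·s³·A²
  (5) [s] · [kg⁻¹·m⁻²·s³·A²] = kg⁻¹·m⁻²·s⁴·A²
All reduce to kg⁻¹·m⁻²·s⁴·A² except (4), which is kg⁻¹·m⁻²·s³·A².

(4)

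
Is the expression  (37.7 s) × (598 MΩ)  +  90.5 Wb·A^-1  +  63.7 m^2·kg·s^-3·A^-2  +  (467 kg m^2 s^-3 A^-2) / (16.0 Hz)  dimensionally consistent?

Expand each in SI base units:
  (37.7 s) × (598 MΩ):  [s] · [kg·m²·s⁻³·A⁻²] = kg·m²·s⁻²·A⁻²
  90.5 Wb·A^-1:  Wb·A⁻¹ = V·s·A⁻¹ = kg·m²·s⁻²·A⁻²
  63.7 m^2·kg·s^-3·A^-2:  kg·m²·s⁻³·A⁻²
  (467 kg m^2 s^-3 A^-2) / (16.0 Hz):  [kg·m²·s⁻³·A⁻²] / [s⁻¹] = kg·m²·s⁻²·A⁻²
The terms do not share a single dimension (kg·m²·s⁻²·A⁻² vs kg·m²·s⁻³·A⁻²).

No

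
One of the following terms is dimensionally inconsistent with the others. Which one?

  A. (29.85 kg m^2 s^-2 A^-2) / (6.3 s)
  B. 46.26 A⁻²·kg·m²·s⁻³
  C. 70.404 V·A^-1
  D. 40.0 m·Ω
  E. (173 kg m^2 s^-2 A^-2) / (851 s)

D.

In SI base units:
  A. [kg·m²·s⁻²·A⁻²] / [s] = kg·m²·s⁻³·A⁻²
  B. kg·m²·s⁻³·A⁻²
  C. V·A⁻¹ = J·C⁻¹·A⁻¹ = kg·m²·s⁻³·A⁻²
  D. Ω·m = V·A⁻¹·m = kg·m³·s⁻³·A⁻²
  E. [kg·m²·s⁻²·A⁻²] / [s] = kg·m²·s⁻³·A⁻²
All reduce to kg·m²·s⁻³·A⁻² except D., which is kg·m³·s⁻³·A⁻².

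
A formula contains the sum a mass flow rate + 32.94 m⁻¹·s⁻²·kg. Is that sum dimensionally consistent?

Expand each in SI base units:
  a mass flow rate:  [mass flow rate] = kg·s⁻¹
  32.94 m⁻¹·s⁻²·kg:  kg·m⁻¹·s⁻²
kg·s⁻¹ ≠ kg·m⁻¹·s⁻², so they cannot be added.

No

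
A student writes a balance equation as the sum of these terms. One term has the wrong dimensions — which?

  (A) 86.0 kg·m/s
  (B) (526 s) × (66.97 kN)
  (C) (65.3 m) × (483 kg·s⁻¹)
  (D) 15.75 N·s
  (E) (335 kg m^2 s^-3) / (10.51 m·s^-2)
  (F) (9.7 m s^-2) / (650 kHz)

(F)

Dimensions:
  (A) kg·m·s⁻¹
  (B) [s] · [kg·m·s⁻²] = kg·m·s⁻¹
  (C) [m] · [kg·s⁻¹] = kg·m·s⁻¹
  (D) N·s = kg·m·s⁻²·s = kg·m·s⁻¹
  (E) [kg·m²·s⁻³] / [m·s⁻²] = kg·m·s⁻¹
  (F) [m·s⁻²] / [s⁻¹] = m·s⁻¹
All reduce to kg·m·s⁻¹ except (F), which is m·s⁻¹.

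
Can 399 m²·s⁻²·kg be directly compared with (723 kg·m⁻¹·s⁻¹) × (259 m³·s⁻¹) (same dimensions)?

Yes

Reduce each to base SI dimensions:
  399 m²·s⁻²·kg:  kg·m²·s⁻²
  (723 kg·m⁻¹·s⁻¹) × (259 m³·s⁻¹):  [kg·m⁻¹·s⁻¹] · [m³·s⁻¹] = kg·m²·s⁻²
Both are kg·m²·s⁻², so they have the same dimensions and can be added.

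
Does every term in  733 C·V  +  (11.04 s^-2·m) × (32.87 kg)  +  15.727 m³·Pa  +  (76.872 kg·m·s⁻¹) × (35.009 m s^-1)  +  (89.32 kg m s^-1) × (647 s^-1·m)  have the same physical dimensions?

In SI base units:
  733 C·V:  C·V = s·A·J·C⁻¹ = kg·m²·s⁻²
  (11.04 s^-2·m) × (32.87 kg):  [m·s⁻²] · [kg] = kg·m·s⁻²
  15.727 m³·Pa:  Pa·m³ = N·m⁻²·m³ = kg·m²·s⁻²
  (76.872 kg·m·s⁻¹) × (35.009 m s^-1):  [kg·m·s⁻¹] · [m·s⁻¹] = kg·m²·s⁻²
  (89.32 kg m s^-1) × (647 s^-1·m):  [kg·m·s⁻¹] · [m·s⁻¹] = kg·m²·s⁻²
The terms do not share a single dimension (kg·m²·s⁻² vs kg·m·s⁻²).

No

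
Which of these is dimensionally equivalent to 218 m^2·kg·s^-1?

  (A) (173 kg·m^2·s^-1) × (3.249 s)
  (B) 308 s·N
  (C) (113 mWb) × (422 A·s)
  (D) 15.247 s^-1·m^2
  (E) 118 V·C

Reference: kg·m²·s⁻¹.
Each option:
  (A) [kg·m²·s⁻¹] · [s] = kg·m²
  (B) N·s = kg·m·s⁻²·s = kg·m·s⁻¹
  (C) [kg·m²·s⁻²·A⁻¹] · [s·A] = kg·m²·s⁻¹  ← same
  (D) m²·s⁻¹
  (E) C·V = s·A·J·C⁻¹ = kg·m²·s⁻²
Only (C) matches kg·m²·s⁻¹.

(C)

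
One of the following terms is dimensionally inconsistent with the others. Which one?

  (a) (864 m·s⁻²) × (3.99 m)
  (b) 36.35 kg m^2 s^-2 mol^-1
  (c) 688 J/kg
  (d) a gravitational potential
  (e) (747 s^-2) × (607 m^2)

Expand each in SI base units:
  (a) [m·s⁻²] · [m] = m²·s⁻²
  (b) kg·m²·s⁻²·mol⁻¹
  (c) J·kg⁻¹ = N·m·kg⁻¹ = m²·s⁻²
  (d) [gravitational potential] = m²·s⁻²
  (e) [s⁻²] · [m²] = m²·s⁻²
All reduce to m²·s⁻² except (b), which is kg·m²·s⁻²·mol⁻¹.

(b)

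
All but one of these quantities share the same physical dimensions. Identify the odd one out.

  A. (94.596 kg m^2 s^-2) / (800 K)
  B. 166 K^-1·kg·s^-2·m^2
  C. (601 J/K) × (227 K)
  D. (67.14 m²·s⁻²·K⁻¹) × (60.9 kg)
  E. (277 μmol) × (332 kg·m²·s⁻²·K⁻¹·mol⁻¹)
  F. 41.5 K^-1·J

C.

In SI base units:
  A. [kg·m²·s⁻²] / [K] = kg·m²·s⁻²·K⁻¹
  B. kg·m²·s⁻²·K⁻¹
  C. [kg·m²·s⁻²·K⁻¹] · [K] = kg·m²·s⁻²
  D. [m²·s⁻²·K⁻¹] · [kg] = kg·m²·s⁻²·K⁻¹
  E. [mol] · [kg·m²·s⁻²·K⁻¹·mol⁻¹] = kg·m²·s⁻²·K⁻¹
  F. J·K⁻¹ = N·m·K⁻¹ = kg·m²·s⁻²·K⁻¹
All reduce to kg·m²·s⁻²·K⁻¹ except C., which is kg·m²·s⁻².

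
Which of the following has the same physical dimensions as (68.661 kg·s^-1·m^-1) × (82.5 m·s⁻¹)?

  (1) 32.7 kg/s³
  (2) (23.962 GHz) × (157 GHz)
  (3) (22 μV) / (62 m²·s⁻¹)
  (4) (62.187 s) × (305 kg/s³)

Reference: [kg·m⁻¹·s⁻¹] · [m·s⁻¹] = kg·s⁻².
Each option:
  (1) kg·s⁻³
  (2) [s⁻¹] · [s⁻¹] = s⁻²
  (3) [kg·m²·s⁻³·A⁻¹] / [m²·s⁻¹] = kg·s⁻²·A⁻¹
  (4) [s] · [kg·s⁻³] = kg·s⁻²  ← same
Only (4) matches kg·s⁻².

(4)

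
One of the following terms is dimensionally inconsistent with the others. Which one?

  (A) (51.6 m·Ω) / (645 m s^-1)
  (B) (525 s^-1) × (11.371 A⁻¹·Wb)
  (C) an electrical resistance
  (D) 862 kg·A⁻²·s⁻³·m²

Work out the base dimensions of each:
  (A) [kg·m³·s⁻³·A⁻²] / [m·s⁻¹] = kg·m²·s⁻²·A⁻²
  (B) [s⁻¹] · [kg·m²·s⁻²·A⁻²] = kg·m²·s⁻³·A⁻²
  (C) [electrical resistance] = kg·m²·s⁻³·A⁻²
  (D) kg·m²·s⁻³·A⁻²
All reduce to kg·m²·s⁻³·A⁻² except (A), which is kg·m²·s⁻²·A⁻².

(A)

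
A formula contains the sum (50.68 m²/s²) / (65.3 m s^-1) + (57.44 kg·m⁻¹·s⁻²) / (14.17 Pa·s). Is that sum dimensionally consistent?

Reduce each to base SI dimensions:
  (50.68 m²/s²) / (65.3 m s^-1):  [m²·s⁻²] / [m·s⁻¹] = m·s⁻¹
  (57.44 kg·m⁻¹·s⁻²) / (14.17 Pa·s):  [kg·m⁻¹·s⁻²] / [kg·m⁻¹·s⁻¹] = s⁻¹
m·s⁻¹ ≠ s⁻¹, so they cannot be added.

No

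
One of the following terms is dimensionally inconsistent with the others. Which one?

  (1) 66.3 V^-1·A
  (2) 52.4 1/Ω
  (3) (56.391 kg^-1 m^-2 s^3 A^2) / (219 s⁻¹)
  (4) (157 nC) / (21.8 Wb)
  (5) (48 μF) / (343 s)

Work out the base dimensions of each:
  (1) A·V⁻¹ = A·(J·C⁻¹)⁻¹ = kg⁻¹·m⁻²·s³·A²
  (2) Ω⁻¹ = (V·A⁻¹)⁻¹ = kg⁻¹·m⁻²·s³·A²
  (3) [kg⁻¹·m⁻²·s³·A²] / [s⁻¹] = kg⁻¹·m⁻²·s⁴·A²
  (4) [s·A] / [kg·m²·s⁻²·A⁻¹] = kg⁻¹·m⁻²·s³·A²
  (5) [kg⁻¹·m⁻²·s⁴·A²] / [s] = kg⁻¹·m⁻²·s³·A²
All reduce to kg⁻¹·m⁻²·s³·A² except (3), which is kg⁻¹·m⁻²·s⁴·A².

(3)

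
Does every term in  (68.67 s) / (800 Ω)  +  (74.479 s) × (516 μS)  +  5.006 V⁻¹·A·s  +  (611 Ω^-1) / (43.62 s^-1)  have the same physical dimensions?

Dimensions:
  (68.67 s) / (800 Ω):  [s] / [kg·m²·s⁻³·A⁻²] = kg⁻¹·m⁻²·s⁴·A²
  (74.479 s) × (516 μS):  [s] · [kg⁻¹·m⁻²·s³·A²] = kg⁻¹·m⁻²·s⁴·A²
  5.006 V⁻¹·A·s:  A·s·V⁻¹ = A·s·(J·C⁻¹)⁻¹ = kg⁻¹·m⁻²·s⁴·A²
  (611 Ω^-1) / (43.62 s^-1):  [kg⁻¹·m⁻²·s³·A²] / [s⁻¹] = kg⁻¹·m⁻²·s⁴·A²
Every term reduces to kg⁻¹·m⁻²·s⁴·A².

Yes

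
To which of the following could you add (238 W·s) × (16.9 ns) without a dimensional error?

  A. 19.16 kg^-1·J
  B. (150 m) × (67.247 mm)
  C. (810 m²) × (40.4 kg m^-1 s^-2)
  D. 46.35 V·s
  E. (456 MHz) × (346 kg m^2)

E.

Reference: [kg·m²·s⁻²] · [s] = kg·m²·s⁻¹.
Each option:
  A. J·kg⁻¹ = N·m·kg⁻¹ = m²·s⁻²
  B. [m] · [m] = m²
  C. [m²] · [kg·m⁻¹·s⁻²] = kg·m·s⁻²
  D. V·s = J·C⁻¹·s = kg·m²·s⁻²·A⁻¹
  E. [s⁻¹] · [kg·m²] = kg·m²·s⁻¹  ← same
Only E. matches kg·m²·s⁻¹.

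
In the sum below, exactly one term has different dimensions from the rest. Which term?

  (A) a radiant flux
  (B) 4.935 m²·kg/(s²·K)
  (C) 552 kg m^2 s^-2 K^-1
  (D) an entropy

(A)

In SI base units:
  (A) [radiant flux] = kg·m²·s⁻³
  (B) kg·m²·s⁻²·K⁻¹
  (C) kg·m²·s⁻²·K⁻¹
  (D) [entropy] = kg·m²·s⁻²·K⁻¹
All reduce to kg·m²·s⁻²·K⁻¹ except (A), which is kg·m²·s⁻³.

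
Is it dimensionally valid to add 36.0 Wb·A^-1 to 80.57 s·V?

No

Reduce each to base SI dimensions:
  36.0 Wb·A^-1:  Wb·A⁻¹ = V·s·A⁻¹ = kg·m²·s⁻²·A⁻²
  80.57 s·V:  V·s = J·C⁻¹·s = kg·m²·s⁻²·A⁻¹
kg·m²·s⁻²·A⁻² ≠ kg·m²·s⁻²·A⁻¹, so they cannot be added.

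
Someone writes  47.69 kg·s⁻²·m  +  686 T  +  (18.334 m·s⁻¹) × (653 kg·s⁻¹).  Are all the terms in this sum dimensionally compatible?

Reduce each to base SI dimensions:
  47.69 kg·s⁻²·m:  kg·m·s⁻²
  686 T:  T = Wb·m⁻² = kg·s⁻²·A⁻¹
  (18.334 m·s⁻¹) × (653 kg·s⁻¹):  [m·s⁻¹] · [kg·s⁻¹] = kg·m·s⁻²
The terms do not share a single dimension (kg·m·s⁻² vs kg·s⁻²·A⁻¹).

No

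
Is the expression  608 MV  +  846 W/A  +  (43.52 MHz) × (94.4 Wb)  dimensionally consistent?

Work out the base dimensions of each:
  608 MV:  V = J·C⁻¹ = kg·m²·s⁻³·A⁻¹
  846 W/A:  W·A⁻¹ = J·s⁻¹·A⁻¹ = kg·m²·s⁻³·A⁻¹
  (43.52 MHz) × (94.4 Wb):  [s⁻¹] · [kg·m²·s⁻²·A⁻¹] = kg·m²·s⁻³·A⁻¹
Every term reduces to kg·m²·s⁻³·A⁻¹.

Yes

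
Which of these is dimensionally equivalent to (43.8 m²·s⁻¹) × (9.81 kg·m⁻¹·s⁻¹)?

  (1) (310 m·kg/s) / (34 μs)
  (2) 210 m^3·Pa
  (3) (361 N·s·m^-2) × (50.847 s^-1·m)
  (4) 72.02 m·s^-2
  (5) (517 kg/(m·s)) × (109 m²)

(1)

Reference: [m²·s⁻¹] · [kg·m⁻¹·s⁻¹] = kg·m·s⁻².
Each option:
  (1) [kg·m·s⁻¹] / [s] = kg·m·s⁻²  ← same
  (2) Pa·m³ = N·m⁻²·m³ = kg·m²·s⁻²
  (3) [kg·m⁻¹·s⁻¹] · [m·s⁻¹] = kg·s⁻²
  (4) m·s⁻²
  (5) [kg·m⁻¹·s⁻¹] · [m²] = kg·m·s⁻¹
Only (1) matches kg·m·s⁻².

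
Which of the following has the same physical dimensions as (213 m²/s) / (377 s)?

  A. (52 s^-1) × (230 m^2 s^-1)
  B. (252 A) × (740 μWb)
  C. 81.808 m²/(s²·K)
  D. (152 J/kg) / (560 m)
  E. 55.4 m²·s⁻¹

A.

Reference: [m²·s⁻¹] / [s] = m²·s⁻².
Each option:
  A. [s⁻¹] · [m²·s⁻¹] = m²·s⁻²  ← same
  B. [A] · [kg·m²·s⁻²·A⁻¹] = kg·m²·s⁻²
  C. m²·s⁻²·K⁻¹
  D. [m²·s⁻²] / [m] = m·s⁻²
  E. m²·s⁻¹
Only A. matches m²·s⁻².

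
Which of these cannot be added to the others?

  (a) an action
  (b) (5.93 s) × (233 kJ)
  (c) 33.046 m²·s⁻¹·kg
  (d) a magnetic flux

In SI base units:
  (a) [action] = kg·m²·s⁻¹
  (b) [s] · [kg·m²·s⁻²] = kg·m²·s⁻¹
  (c) kg·m²·s⁻¹
  (d) [magnetic flux] = kg·m²·s⁻²·A⁻¹
All reduce to kg·m²·s⁻¹ except (d), which is kg·m²·s⁻²·A⁻¹.

(d)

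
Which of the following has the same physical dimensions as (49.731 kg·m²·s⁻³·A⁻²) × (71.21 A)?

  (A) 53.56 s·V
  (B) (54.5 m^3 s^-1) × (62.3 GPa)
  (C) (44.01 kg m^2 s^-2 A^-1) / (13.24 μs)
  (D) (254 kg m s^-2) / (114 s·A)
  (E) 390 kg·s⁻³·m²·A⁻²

(C)

Reference: [kg·m²·s⁻³·A⁻²] · [A] = kg·m²·s⁻³·A⁻¹.
Each option:
  (A) V·s = J·C⁻¹·s = kg·m²·s⁻²·A⁻¹
  (B) [m³·s⁻¹] · [kg·m⁻¹·s⁻²] = kg·m²·s⁻³
  (C) [kg·m²·s⁻²·A⁻¹] / [s] = kg·m²·s⁻³·A⁻¹  ← same
  (D) [kg·m·s⁻²] / [s·A] = kg·m·s⁻³·A⁻¹
  (E) kg·m²·s⁻³·A⁻²
Only (C) matches kg·m²·s⁻³·A⁻¹.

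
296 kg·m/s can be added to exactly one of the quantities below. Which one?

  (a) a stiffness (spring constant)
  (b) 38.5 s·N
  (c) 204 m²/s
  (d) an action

(b)

Reference: kg·m·s⁻¹.
Each option:
  (a) [stiffness (spring constant)] = kg·s⁻²
  (b) N·s = kg·m·s⁻²·s = kg·m·s⁻¹  ← same
  (c) m²·s⁻¹
  (d) [action] = kg·m²·s⁻¹
Only (b) matches kg·m·s⁻¹.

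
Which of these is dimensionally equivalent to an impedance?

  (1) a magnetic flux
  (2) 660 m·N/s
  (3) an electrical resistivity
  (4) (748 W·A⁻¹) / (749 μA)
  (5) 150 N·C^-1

Reference: [impedance] = kg·m²·s⁻³·A⁻².
Each option:
  (1) [magnetic flux] = kg·m²·s⁻²·A⁻¹
  (2) N·m·s⁻¹ = kg·m·s⁻²·m·s⁻¹ = kg·m²·s⁻³
  (3) [electrical resistivity] = kg·m³·s⁻³·A⁻²
  (4) [kg·m²·s⁻³·A⁻¹] / [A] = kg·m²·s⁻³·A⁻²  ← same
  (5) N·C⁻¹ = kg·m·s⁻²·(s·A)⁻¹ = kg·m·s⁻³·A⁻¹
Only (4) matches kg·m²·s⁻³·A⁻².

(4)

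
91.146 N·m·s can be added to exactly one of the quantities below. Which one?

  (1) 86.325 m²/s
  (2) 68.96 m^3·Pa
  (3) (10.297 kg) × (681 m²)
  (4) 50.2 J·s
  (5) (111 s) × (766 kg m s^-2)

(4)

Reference: N·m·s = kg·m·s⁻²·m·s = kg·m²·s⁻¹.
Each option:
  (1) m²·s⁻¹
  (2) Pa·m³ = N·m⁻²·m³ = kg·m²·s⁻²
  (3) [kg] · [m²] = kg·m²
  (4) J·s = N·m·s = kg·m²·s⁻¹  ← same
  (5) [s] · [kg·m·s⁻²] = kg·m·s⁻¹
Only (4) matches kg·m²·s⁻¹.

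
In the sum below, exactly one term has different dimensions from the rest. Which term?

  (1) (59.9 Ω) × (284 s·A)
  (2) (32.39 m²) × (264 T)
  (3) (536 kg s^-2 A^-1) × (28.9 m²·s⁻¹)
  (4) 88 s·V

Reduce each to base SI dimensions:
  (1) [kg·m²·s⁻³·A⁻²] · [s·A] = kg·m²·s⁻²·A⁻¹
  (2) [m²] · [kg·s⁻²·A⁻¹] = kg·m²·s⁻²·A⁻¹
  (3) [kg·s⁻²·A⁻¹] · [m²·s⁻¹] = kg·m²·s⁻³·A⁻¹
  (4) V·s = J·C⁻¹·s = kg·m²·s⁻²·A⁻¹
All reduce to kg·m²·s⁻²·A⁻¹ except (3), which is kg·m²·s⁻³·A⁻¹.

(3)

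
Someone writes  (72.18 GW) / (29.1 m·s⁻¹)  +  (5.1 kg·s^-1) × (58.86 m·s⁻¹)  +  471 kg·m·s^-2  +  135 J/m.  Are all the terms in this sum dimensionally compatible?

Yes

Dimensions:
  (72.18 GW) / (29.1 m·s⁻¹):  [kg·m²·s⁻³] / [m·s⁻¹] = kg·m·s⁻²
  (5.1 kg·s^-1) × (58.86 m·s⁻¹):  [kg·s⁻¹] · [m·s⁻¹] = kg·m·s⁻²
  471 kg·m·s^-2:  kg·m·s⁻²
  135 J/m:  J·m⁻¹ = N·m·m⁻¹ = kg·m·s⁻²
Every term reduces to kg·m·s⁻².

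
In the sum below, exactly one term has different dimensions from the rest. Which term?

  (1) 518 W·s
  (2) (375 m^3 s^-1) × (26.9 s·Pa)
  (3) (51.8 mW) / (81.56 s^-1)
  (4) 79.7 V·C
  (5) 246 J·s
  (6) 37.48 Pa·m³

Work out the base dimensions of each:
  (1) W·s = J·s⁻¹·s = kg·m²·s⁻²
  (2) [m³·s⁻¹] · [kg·m⁻¹·s⁻¹] = kg·m²·s⁻²
  (3) [kg·m²·s⁻³] / [s⁻¹] = kg·m²·s⁻²
  (4) C·V = s·A·J·C⁻¹ = kg·m²·s⁻²
  (5) J·s = N·m·s = kg·m²·s⁻¹
  (6) Pa·m³ = N·m⁻²·m³ = kg·m²·s⁻²
All reduce to kg·m²·s⁻² except (5), which is kg·m²·s⁻¹.

(5)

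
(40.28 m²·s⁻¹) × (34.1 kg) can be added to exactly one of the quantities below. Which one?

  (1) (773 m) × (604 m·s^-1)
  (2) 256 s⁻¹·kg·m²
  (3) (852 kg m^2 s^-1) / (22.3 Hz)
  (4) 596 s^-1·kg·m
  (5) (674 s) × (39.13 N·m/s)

(2)

Reference: [m²·s⁻¹] · [kg] = kg·m²·s⁻¹.
Each option:
  (1) [m] · [m·s⁻¹] = m²·s⁻¹
  (2) kg·m²·s⁻¹  ← same
  (3) [kg·m²·s⁻¹] / [s⁻¹] = kg·m²
  (4) kg·m·s⁻¹
  (5) [s] · [kg·m²·s⁻³] = kg·m²·s⁻²
Only (2) matches kg·m²·s⁻¹.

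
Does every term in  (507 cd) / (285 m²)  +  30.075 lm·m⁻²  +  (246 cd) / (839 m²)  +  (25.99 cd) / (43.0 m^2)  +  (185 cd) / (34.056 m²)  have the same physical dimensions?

Yes

Dimensions:
  (507 cd) / (285 m²):  [cd] / [m²] = m⁻²·cd
  30.075 lm·m⁻²:  lm·m⁻² = cd·m⁻² = m⁻²·cd
  (246 cd) / (839 m²):  [cd] / [m²] = m⁻²·cd
  (25.99 cd) / (43.0 m^2):  [cd] / [m²] = m⁻²·cd
  (185 cd) / (34.056 m²):  [cd] / [m²] = m⁻²·cd
Every term reduces to m⁻²·cd.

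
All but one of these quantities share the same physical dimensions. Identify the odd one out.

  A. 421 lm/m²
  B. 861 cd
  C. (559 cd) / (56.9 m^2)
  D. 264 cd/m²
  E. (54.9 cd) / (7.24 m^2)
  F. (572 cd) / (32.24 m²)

B.

Dimensions:
  A. lm·m⁻² = cd·m⁻² = m⁻²·cd
  B. cd
  C. [cd] / [m²] = m⁻²·cd
  D. cd·m⁻² = m⁻²·cd
  E. [cd] / [m²] = m⁻²·cd
  F. [cd] / [m²] = m⁻²·cd
All reduce to m⁻²·cd except B., which is cd.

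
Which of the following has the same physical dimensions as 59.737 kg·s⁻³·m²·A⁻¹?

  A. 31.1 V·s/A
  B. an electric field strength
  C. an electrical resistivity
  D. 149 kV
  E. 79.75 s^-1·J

Reference: kg·m²·s⁻³·A⁻¹.
Each option:
  A. V·s·A⁻¹ = J·C⁻¹·s·A⁻¹ = kg·m²·s⁻²·A⁻²
  B. [electric field strength] = kg·m·s⁻³·A⁻¹
  C. [electrical resistivity] = kg·m³·s⁻³·A⁻²
  D. V = J·C⁻¹ = kg·m²·s⁻³·A⁻¹  ← same
  E. J·s⁻¹ = N·m·s⁻¹ = kg·m²·s⁻³
Only D. matches kg·m²·s⁻³·A⁻¹.

D.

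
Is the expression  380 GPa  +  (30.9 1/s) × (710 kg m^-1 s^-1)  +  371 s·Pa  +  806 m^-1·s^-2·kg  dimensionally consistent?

No

Dimensions:
  380 GPa:  Pa = N·m⁻² = kg·m⁻¹·s⁻²
  (30.9 1/s) × (710 kg m^-1 s^-1):  [s⁻¹] · [kg·m⁻¹·s⁻¹] = kg·m⁻¹·s⁻²
  371 s·Pa:  Pa·s = N·m⁻²·s = kg·m⁻¹·s⁻¹
  806 m^-1·s^-2·kg:  kg·m⁻¹·s⁻²
The terms do not share a single dimension (kg·m⁻¹·s⁻² vs kg·m⁻¹·s⁻¹).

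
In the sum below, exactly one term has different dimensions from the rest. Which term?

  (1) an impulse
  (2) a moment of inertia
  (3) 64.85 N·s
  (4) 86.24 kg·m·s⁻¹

Work out the base dimensions of each:
  (1) [impulse] = kg·m·s⁻¹
  (2) [moment of inertia] = kg·m²
  (3) N·s = kg·m·s⁻²·s = kg·m·s⁻¹
  (4) kg·m·s⁻¹
All reduce to kg·m·s⁻¹ except (2), which is kg·m².

(2)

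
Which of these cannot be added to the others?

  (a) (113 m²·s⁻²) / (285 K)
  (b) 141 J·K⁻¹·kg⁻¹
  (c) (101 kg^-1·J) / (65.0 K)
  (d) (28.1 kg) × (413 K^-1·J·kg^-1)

In SI base units:
  (a) [m²·s⁻²] / [K] = m²·s⁻²·K⁻¹
  (b) J·kg⁻¹·K⁻¹ = N·m·kg⁻¹·K⁻¹ = m²·s⁻²·K⁻¹
  (c) [m²·s⁻²] / [K] = m²·s⁻²·K⁻¹
  (d) [kg] · [m²·s⁻²·K⁻¹] = kg·m²·s⁻²·K⁻¹
All reduce to m²·s⁻²·K⁻¹ except (d), which is kg·m²·s⁻²·K⁻¹.

(d)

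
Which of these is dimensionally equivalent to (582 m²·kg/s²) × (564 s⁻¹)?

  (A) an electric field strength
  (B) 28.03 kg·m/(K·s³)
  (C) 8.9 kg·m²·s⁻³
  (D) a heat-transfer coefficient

(C)

Reference: [kg·m²·s⁻²] · [s⁻¹] = kg·m²·s⁻³.
Each option:
  (A) [electric field strength] = kg·m·s⁻³·A⁻¹
  (B) kg·m·s⁻³·K⁻¹
  (C) kg·m²·s⁻³  ← same
  (D) [heat-transfer coefficient] = kg·s⁻³·K⁻¹
Only (C) matches kg·m²·s⁻³.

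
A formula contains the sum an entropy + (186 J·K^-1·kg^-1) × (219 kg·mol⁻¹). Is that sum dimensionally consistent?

No

Reduce each to base SI dimensions:
  an entropy:  [entropy] = kg·m²·s⁻²·K⁻¹
  (186 J·K^-1·kg^-1) × (219 kg·mol⁻¹):  [m²·s⁻²·K⁻¹] · [kg·mol⁻¹] = kg·m²·s⁻²·K⁻¹·mol⁻¹
kg·m²·s⁻²·K⁻¹ ≠ kg·m²·s⁻²·K⁻¹·mol⁻¹, so they cannot be added.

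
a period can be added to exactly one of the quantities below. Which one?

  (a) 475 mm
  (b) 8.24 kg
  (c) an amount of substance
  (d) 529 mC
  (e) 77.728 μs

(e)

Reference: [period] = s.
Each option:
  (a) m
  (b) kg
  (c) [amount of substance] = mol
  (d) C = s·A
  (e) s  ← same
Only (e) matches s.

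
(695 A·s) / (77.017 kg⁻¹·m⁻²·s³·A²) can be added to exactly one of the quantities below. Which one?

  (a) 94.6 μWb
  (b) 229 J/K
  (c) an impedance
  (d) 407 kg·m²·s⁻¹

Reference: [s·A] / [kg⁻¹·m⁻²·s³·A²] = kg·m²·s⁻²·A⁻¹.
Each option:
  (a) Wb = V·s = kg·m²·s⁻²·A⁻¹  ← same
  (b) J·K⁻¹ = N·m·K⁻¹ = kg·m²·s⁻²·K⁻¹
  (c) [impedance] = kg·m²·s⁻³·A⁻²
  (d) kg·m²·s⁻¹
Only (a) matches kg·m²·s⁻²·A⁻¹.

(a)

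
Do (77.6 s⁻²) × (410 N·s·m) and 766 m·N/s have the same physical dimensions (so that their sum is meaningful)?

Reduce each to base SI dimensions:
  (77.6 s⁻²) × (410 N·s·m):  [s⁻²] · [kg·m²·s⁻¹] = kg·m²·s⁻³
  766 m·N/s:  N·m·s⁻¹ = kg·m·s⁻²·m·s⁻¹ = kg·m²·s⁻³
Both are kg·m²·s⁻³, so they have the same dimensions and can be added.

Yes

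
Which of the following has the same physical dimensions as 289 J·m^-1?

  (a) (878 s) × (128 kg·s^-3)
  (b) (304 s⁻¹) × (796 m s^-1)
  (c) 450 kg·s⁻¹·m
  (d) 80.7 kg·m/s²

Reference: J·m⁻¹ = N·m·m⁻¹ = kg·m·s⁻².
Each option:
  (a) [s] · [kg·s⁻³] = kg·s⁻²
  (b) [s⁻¹] · [m·s⁻¹] = m·s⁻²
  (c) kg·m·s⁻¹
  (d) kg·m·s⁻²  ← same
Only (d) matches kg·m·s⁻².

(d)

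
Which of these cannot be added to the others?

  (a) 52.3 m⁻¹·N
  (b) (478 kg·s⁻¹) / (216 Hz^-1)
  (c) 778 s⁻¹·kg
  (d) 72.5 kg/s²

(c)

Expand each in SI base units:
  (a) N·m⁻¹ = kg·m·s⁻²·m⁻¹ = kg·s⁻²
  (b) [kg·s⁻¹] / [s] = kg·s⁻²
  (c) kg·s⁻¹
  (d) kg·s⁻²
All reduce to kg·s⁻² except (c), which is kg·s⁻¹.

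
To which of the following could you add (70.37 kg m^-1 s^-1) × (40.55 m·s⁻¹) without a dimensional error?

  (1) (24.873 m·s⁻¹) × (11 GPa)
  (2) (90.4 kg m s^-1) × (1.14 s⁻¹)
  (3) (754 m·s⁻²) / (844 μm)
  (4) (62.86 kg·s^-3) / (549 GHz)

(4)

Reference: [kg·m⁻¹·s⁻¹] · [m·s⁻¹] = kg·s⁻².
Each option:
  (1) [m·s⁻¹] · [kg·m⁻¹·s⁻²] = kg·s⁻³
  (2) [kg·m·s⁻¹] · [s⁻¹] = kg·m·s⁻²
  (3) [m·s⁻²] / [m] = s⁻²
  (4) [kg·s⁻³] / [s⁻¹] = kg·s⁻²  ← same
Only (4) matches kg·s⁻².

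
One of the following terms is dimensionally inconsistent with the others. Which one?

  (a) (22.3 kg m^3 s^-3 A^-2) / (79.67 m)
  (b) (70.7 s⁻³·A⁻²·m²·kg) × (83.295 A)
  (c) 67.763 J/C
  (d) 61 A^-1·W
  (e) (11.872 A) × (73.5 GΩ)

(a)

Dimensions:
  (a) [kg·m³·s⁻³·A⁻²] / [m] = kg·m²·s⁻³·A⁻²
  (b) [kg·m²·s⁻³·A⁻²] · [A] = kg·m²·s⁻³·A⁻¹
  (c) J·C⁻¹ = N·m·(s·A)⁻¹ = kg·m²·s⁻³·A⁻¹
  (d) W·A⁻¹ = J·s⁻¹·A⁻¹ = kg·m²·s⁻³·A⁻¹
  (e) [A] · [kg·m²·s⁻³·A⁻²] = kg·m²·s⁻³·A⁻¹
All reduce to kg·m²·s⁻³·A⁻¹ except (a), which is kg·m²·s⁻³·A⁻².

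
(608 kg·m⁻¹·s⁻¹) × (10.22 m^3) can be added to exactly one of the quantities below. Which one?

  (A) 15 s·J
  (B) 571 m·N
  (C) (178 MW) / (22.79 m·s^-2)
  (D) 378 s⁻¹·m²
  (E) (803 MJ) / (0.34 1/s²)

Reference: [kg·m⁻¹·s⁻¹] · [m³] = kg·m²·s⁻¹.
Each option:
  (A) J·s = N·m·s = kg·m²·s⁻¹  ← same
  (B) N·m = kg·m·s⁻²·m = kg·m²·s⁻²
  (C) [kg·m²·s⁻³] / [m·s⁻²] = kg·m·s⁻¹
  (D) m²·s⁻¹
  (E) [kg·m²·s⁻²] / [s⁻²] = kg·m²
Only (A) matches kg·m²·s⁻¹.

(A)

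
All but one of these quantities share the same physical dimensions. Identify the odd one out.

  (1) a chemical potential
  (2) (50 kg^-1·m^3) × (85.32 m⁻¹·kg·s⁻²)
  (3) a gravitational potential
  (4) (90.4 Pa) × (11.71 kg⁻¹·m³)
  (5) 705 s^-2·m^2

In SI base units:
  (1) [chemical potential] = kg·m²·s⁻²·mol⁻¹
  (2) [kg⁻¹·m³] · [kg·m⁻¹·s⁻²] = m²·s⁻²
  (3) [gravitational potential] = m²·s⁻²
  (4) [kg·m⁻¹·s⁻²] · [kg⁻¹·m³] = m²·s⁻²
  (5) m²·s⁻²
All reduce to m²·s⁻² except (1), which is kg·m²·s⁻²·mol⁻¹.

(1)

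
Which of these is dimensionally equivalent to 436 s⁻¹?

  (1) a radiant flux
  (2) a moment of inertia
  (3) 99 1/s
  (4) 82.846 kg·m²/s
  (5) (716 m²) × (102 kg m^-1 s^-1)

Reference: s⁻¹.
Each option:
  (1) [radiant flux] = kg·m²·s⁻³
  (2) [moment of inertia] = kg·m²
  (3) s⁻¹  ← same
  (4) kg·m²·s⁻¹
  (5) [m²] · [kg·m⁻¹·s⁻¹] = kg·m·s⁻¹
Only (3) matches s⁻¹.

(3)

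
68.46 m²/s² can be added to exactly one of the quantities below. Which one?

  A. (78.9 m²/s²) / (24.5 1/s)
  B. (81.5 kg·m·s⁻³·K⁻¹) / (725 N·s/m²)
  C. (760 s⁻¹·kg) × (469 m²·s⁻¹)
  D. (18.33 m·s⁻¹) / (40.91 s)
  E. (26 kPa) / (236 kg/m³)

E.

Reference: m²·s⁻².
Each option:
  A. [m²·s⁻²] / [s⁻¹] = m²·s⁻¹
  B. [kg·m·s⁻³·K⁻¹] / [kg·m⁻¹·s⁻¹] = m²·s⁻²·K⁻¹
  C. [kg·s⁻¹] · [m²·s⁻¹] = kg·m²·s⁻²
  D. [m·s⁻¹] / [s] = m·s⁻²
  E. [kg·m⁻¹·s⁻²] / [kg·m⁻³] = m²·s⁻²  ← same
Only E. matches m²·s⁻².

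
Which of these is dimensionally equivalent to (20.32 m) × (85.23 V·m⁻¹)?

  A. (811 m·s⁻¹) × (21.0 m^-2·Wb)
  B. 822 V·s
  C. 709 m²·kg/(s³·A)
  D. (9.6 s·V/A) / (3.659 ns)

C.

Reference: [m] · [kg·m·s⁻³·A⁻¹] = kg·m²·s⁻³·A⁻¹.
Each option:
  A. [m·s⁻¹] · [kg·s⁻²·A⁻¹] = kg·m·s⁻³·A⁻¹
  B. V·s = J·C⁻¹·s = kg·m²·s⁻²·A⁻¹
  C. kg·m²·s⁻³·A⁻¹  ← same
  D. [kg·m²·s⁻²·A⁻²] / [s] = kg·m²·s⁻³·A⁻²
Only C. matches kg·m²·s⁻³·A⁻¹.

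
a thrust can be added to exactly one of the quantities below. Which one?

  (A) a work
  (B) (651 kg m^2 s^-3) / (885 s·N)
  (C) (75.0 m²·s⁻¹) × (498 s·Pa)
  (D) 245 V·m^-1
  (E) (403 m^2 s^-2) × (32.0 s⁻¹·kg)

Reference: [thrust] = kg·m·s⁻².
Each option:
  (A) [work] = kg·m²·s⁻²
  (B) [kg·m²·s⁻³] / [kg·m·s⁻¹] = m·s⁻²
  (C) [m²·s⁻¹] · [kg·m⁻¹·s⁻¹] = kg·m·s⁻²  ← same
  (D) V·m⁻¹ = J·C⁻¹·m⁻¹ = kg·m·s⁻³·A⁻¹
  (E) [m²·s⁻²] · [kg·s⁻¹] = kg·m²·s⁻³
Only (C) matches kg·m·s⁻².

(C)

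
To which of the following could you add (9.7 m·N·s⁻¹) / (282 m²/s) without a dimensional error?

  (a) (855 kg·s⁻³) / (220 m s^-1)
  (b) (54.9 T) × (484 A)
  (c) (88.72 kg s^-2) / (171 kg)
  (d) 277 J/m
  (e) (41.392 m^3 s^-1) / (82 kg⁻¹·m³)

Reference: [kg·m²·s⁻³] / [m²·s⁻¹] = kg·s⁻².
Each option:
  (a) [kg·s⁻³] / [m·s⁻¹] = kg·m⁻¹·s⁻²
  (b) [kg·s⁻²·A⁻¹] · [A] = kg·s⁻²  ← same
  (c) [kg·s⁻²] / [kg] = s⁻²
  (d) J·m⁻¹ = N·m·m⁻¹ = kg·m·s⁻²
  (e) [m³·s⁻¹] / [kg⁻¹·m³] = kg·s⁻¹
Only (b) matches kg·s⁻².

(b)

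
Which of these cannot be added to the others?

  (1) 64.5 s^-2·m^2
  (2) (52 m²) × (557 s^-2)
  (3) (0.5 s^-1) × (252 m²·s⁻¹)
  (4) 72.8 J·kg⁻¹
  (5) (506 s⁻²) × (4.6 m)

Expand each in SI base units:
  (1) m²·s⁻²
  (2) [m²] · [s⁻²] = m²·s⁻²
  (3) [s⁻¹] · [m²·s⁻¹] = m²·s⁻²
  (4) J·kg⁻¹ = N·m·kg⁻¹ = m²·s⁻²
  (5) [s⁻²] · [m] = m·s⁻²
All reduce to m²·s⁻² except (5), which is m·s⁻².

(5)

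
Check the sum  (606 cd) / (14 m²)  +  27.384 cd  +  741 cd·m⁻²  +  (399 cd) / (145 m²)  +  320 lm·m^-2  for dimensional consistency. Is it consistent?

Work out the base dimensions of each:
  (606 cd) / (14 m²):  [cd] / [m²] = m⁻²·cd
  27.384 cd:  cd
  741 cd·m⁻²:  cd·m⁻² = m⁻²·cd
  (399 cd) / (145 m²):  [cd] / [m²] = m⁻²·cd
  320 lm·m^-2:  lm·m⁻² = cd·m⁻² = m⁻²·cd
The terms do not share a single dimension (cd vs m⁻²·cd).

No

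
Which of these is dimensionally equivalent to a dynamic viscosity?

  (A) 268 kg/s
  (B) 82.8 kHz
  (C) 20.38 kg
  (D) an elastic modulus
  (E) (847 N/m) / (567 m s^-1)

Reference: [dynamic viscosity] = kg·m⁻¹·s⁻¹.
Each option:
  (A) kg·s⁻¹
  (B) Hz = s⁻¹
  (C) kg
  (D) [elastic modulus] = kg·m⁻¹·s⁻²
  (E) [kg·s⁻²] / [m·s⁻¹] = kg·m⁻¹·s⁻¹  ← same
Only (E) matches kg·m⁻¹·s⁻¹.

(E)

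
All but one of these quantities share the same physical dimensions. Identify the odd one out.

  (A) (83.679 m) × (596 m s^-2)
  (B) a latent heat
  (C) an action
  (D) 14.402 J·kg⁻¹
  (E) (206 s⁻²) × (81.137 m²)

(C)

Work out the base dimensions of each:
  (A) [m] · [m·s⁻²] = m²·s⁻²
  (B) [latent heat] = m²·s⁻²
  (C) [action] = kg·m²·s⁻¹
  (D) J·kg⁻¹ = N·m·kg⁻¹ = m²·s⁻²
  (E) [s⁻²] · [m²] = m²·s⁻²
All reduce to m²·s⁻² except (C), which is kg·m²·s⁻¹.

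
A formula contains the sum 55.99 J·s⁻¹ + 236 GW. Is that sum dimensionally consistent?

Yes

In SI base units:
  55.99 J·s⁻¹:  J·s⁻¹ = N·m·s⁻¹ = kg·m²·s⁻³
  236 GW:  W = J·s⁻¹ = kg·m²·s⁻³
Both are kg·m²·s⁻³, so they have the same dimensions and can be added.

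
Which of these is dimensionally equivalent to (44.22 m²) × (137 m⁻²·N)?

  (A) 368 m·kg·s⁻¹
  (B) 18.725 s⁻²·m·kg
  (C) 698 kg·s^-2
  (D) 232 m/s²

(B)

Reference: [m²] · [kg·m⁻¹·s⁻²] = kg·m·s⁻².
Each option:
  (A) kg·m·s⁻¹
  (B) kg·m·s⁻²  ← same
  (C) kg·s⁻²
  (D) m·s⁻²
Only (B) matches kg·m·s⁻².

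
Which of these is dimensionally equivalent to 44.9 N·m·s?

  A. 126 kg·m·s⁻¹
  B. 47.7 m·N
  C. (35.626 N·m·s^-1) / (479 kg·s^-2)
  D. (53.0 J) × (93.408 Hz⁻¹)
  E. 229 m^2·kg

Reference: N·m·s = kg·m·s⁻²·m·s = kg·m²·s⁻¹.
Each option:
  A. kg·m·s⁻¹
  B. N·m = kg·m·s⁻²·m = kg·m²·s⁻²
  C. [kg·m²·s⁻³] / [kg·s⁻²] = m²·s⁻¹
  D. [kg·m²·s⁻²] · [s] = kg·m²·s⁻¹  ← same
  E. kg·m²
Only D. matches kg·m²·s⁻¹.

D.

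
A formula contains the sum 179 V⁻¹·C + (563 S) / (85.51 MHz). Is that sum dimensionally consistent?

Yes

Dimensions:
  179 V⁻¹·C:  C·V⁻¹ = s·A·(J·C⁻¹)⁻¹ = kg⁻¹·m⁻²·s⁴·A²
  (563 S) / (85.51 MHz):  [kg⁻¹·m⁻²·s³·A²] / [s⁻¹] = kg⁻¹·m⁻²·s⁴·A²
Both are kg⁻¹·m⁻²·s⁴·A², so they have the same dimensions and can be added.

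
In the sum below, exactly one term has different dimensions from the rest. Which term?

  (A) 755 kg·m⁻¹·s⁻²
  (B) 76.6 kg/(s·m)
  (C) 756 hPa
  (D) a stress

Work out the base dimensions of each:
  (A) kg·m⁻¹·s⁻²
  (B) kg·m⁻¹·s⁻¹
  (C) Pa = N·m⁻² = kg·m⁻¹·s⁻²
  (D) [stress] = kg·m⁻¹·s⁻²
All reduce to kg·m⁻¹·s⁻² except (B), which is kg·m⁻¹·s⁻¹.

(B)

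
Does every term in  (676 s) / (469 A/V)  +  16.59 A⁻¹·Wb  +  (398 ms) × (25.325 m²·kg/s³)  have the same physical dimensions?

No

Reduce each to base SI dimensions:
  (676 s) / (469 A/V):  [s] / [kg⁻¹·m⁻²·s³·A²] = kg·m²·s⁻²·A⁻²
  16.59 A⁻¹·Wb:  Wb·A⁻¹ = V·s·A⁻¹ = kg·m²·s⁻²·A⁻²
  (398 ms) × (25.325 m²·kg/s³):  [s] · [kg·m²·s⁻³] = kg·m²·s⁻²
The terms do not share a single dimension (kg·m²·s⁻² vs kg·m²·s⁻²·A⁻²).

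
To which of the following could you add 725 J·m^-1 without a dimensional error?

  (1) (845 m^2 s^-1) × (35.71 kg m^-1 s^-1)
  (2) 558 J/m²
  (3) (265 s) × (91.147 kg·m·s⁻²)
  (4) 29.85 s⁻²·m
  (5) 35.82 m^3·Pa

(1)

Reference: J·m⁻¹ = N·m·m⁻¹ = kg·m·s⁻².
Each option:
  (1) [m²·s⁻¹] · [kg·m⁻¹·s⁻¹] = kg·m·s⁻²  ← same
  (2) J·m⁻² = N·m·m⁻² = kg·s⁻²
  (3) [s] · [kg·m·s⁻²] = kg·m·s⁻¹
  (4) m·s⁻²
  (5) Pa·m³ = N·m⁻²·m³ = kg·m²·s⁻²
Only (1) matches kg·m·s⁻².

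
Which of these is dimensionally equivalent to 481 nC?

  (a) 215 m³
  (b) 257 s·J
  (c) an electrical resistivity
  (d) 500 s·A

(d)

Reference: C = s·A.
Each option:
  (a) m³
  (b) J·s = N·m·s = kg·m²·s⁻¹
  (c) [electrical resistivity] = kg·m³·s⁻³·A⁻²
  (d) A·s = s·A  ← same
Only (d) matches s·A.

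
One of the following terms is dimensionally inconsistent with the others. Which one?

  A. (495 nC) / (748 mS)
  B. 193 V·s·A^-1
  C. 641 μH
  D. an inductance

A.

Work out the base dimensions of each:
  A. [s·A] / [kg⁻¹·m⁻²·s³·A²] = kg·m²·s⁻²·A⁻¹
  B. V·s·A⁻¹ = J·C⁻¹·s·A⁻¹ = kg·m²·s⁻²·A⁻²
  C. H = V·s·A⁻¹ = kg·m²·s⁻²·A⁻²
  D. [inductance] = kg·m²·s⁻²·A⁻²
All reduce to kg·m²·s⁻²·A⁻² except A., which is kg·m²·s⁻²·A⁻¹.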